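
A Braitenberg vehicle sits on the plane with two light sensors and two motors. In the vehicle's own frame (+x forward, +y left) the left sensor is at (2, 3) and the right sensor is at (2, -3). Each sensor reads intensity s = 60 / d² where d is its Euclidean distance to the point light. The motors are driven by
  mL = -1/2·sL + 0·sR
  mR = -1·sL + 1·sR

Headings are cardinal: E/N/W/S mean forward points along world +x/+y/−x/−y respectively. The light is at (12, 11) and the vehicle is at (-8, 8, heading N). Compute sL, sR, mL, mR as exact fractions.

6/53 6/29 -3/53 144/1537

left sensor world pos  = (-11, 10); dL² = 530
right sensor world pos = (-5, 10); dR² = 290
sL = 60/530 = 6/53
sR = 60/290 = 6/29
mL = -1/2·sL + 0·sR = -3/53
mR = -1·sL + 1·sR = 144/1537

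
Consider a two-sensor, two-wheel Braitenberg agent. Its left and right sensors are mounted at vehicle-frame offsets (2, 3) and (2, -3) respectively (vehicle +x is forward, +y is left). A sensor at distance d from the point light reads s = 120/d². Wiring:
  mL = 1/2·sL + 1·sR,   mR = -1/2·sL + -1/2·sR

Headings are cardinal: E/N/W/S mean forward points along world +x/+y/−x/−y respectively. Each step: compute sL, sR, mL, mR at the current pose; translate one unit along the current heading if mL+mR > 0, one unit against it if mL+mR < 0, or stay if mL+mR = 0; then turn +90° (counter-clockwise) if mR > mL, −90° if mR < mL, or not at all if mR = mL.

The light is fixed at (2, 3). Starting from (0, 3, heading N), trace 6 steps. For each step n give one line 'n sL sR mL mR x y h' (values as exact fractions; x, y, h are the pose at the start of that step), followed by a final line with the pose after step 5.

n=0: pose=(0,3,N); sL=120/29, sR=24; mL=756/29, mR=-408/29; mL+mR=12 → advance +1; mR−mL=-1164/29 → turn -1·90°
n=1: pose=(0,4,E); sL=15/2, sR=30; mL=135/4, mR=-75/4; mL+mR=15 → advance +1; mR−mL=-105/2 → turn -1·90°
n=2: pose=(1,4,S); sL=24, sR=120/17; mL=324/17, mR=-264/17; mL+mR=60/17 → advance +1; mR−mL=-588/17 → turn -1·90°
n=3: pose=(1,3,W); sL=20/3, sR=20/3; mL=10, mR=-20/3; mL+mR=10/3 → advance +1; mR−mL=-50/3 → turn -1·90°
n=4: pose=(0,3,N); sL=120/29, sR=24; mL=756/29, mR=-408/29; mL+mR=12 → advance +1; mR−mL=-1164/29 → turn -1·90°
n=5: pose=(0,4,E); sL=15/2, sR=30; mL=135/4, mR=-75/4; mL+mR=15 → advance +1; mR−mL=-105/2 → turn -1·90°

0 120/29 24 756/29 -408/29 0 3 N
1 15/2 30 135/4 -75/4 0 4 E
2 24 120/17 324/17 -264/17 1 4 S
3 20/3 20/3 10 -20/3 1 3 W
4 120/29 24 756/29 -408/29 0 3 N
5 15/2 30 135/4 -75/4 0 4 E
final 1 4 S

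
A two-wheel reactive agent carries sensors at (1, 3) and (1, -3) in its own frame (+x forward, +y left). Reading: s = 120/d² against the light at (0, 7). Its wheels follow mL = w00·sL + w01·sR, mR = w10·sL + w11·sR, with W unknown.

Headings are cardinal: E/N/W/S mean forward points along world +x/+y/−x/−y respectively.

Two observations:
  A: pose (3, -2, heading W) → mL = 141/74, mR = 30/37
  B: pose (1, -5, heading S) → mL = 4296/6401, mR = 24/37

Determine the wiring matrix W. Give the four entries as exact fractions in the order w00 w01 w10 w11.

1/2 1/2 1 0

obs A: pose=(3,-2,W) → sL=30/37, sR=3, mL=141/74, mR=30/37
obs B: pose=(1,-5,S) → sL=24/37, sR=120/173, mL=4296/6401, mR=24/37
sensor matrix S = [[30/37, 3], [24/37, 120/173]]; det S = -8856/6401
solve [mL_A; mL_B] = S·[w00; w01] and [mR_A; mR_B] = S·[w10; w11]:
  w00 = 1/2, w01 = 1/2, w10 = 1, w11 = 0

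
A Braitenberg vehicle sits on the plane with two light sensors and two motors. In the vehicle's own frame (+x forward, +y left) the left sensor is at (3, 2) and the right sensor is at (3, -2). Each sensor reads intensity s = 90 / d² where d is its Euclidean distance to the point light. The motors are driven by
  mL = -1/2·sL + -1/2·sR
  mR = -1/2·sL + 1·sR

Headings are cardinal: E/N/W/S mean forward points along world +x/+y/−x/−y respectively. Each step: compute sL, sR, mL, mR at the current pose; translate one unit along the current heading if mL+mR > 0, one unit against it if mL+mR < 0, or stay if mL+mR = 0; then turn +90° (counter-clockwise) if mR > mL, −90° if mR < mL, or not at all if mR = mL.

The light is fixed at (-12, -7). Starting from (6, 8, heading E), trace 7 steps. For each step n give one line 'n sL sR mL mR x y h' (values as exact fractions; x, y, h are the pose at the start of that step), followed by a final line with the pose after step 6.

n=0: pose=(6,8,E); sL=9/73, sR=9/61; mL=-603/4453, mR=765/8906; mL+mR=-441/8906 → advance -1; mR−mL=27/122 → turn +1·90°
n=1: pose=(5,8,N); sL=10/61, sR=18/137; mL=-1234/8357, mR=413/8357; mL+mR=-821/8357 → advance -1; mR−mL=27/137 → turn +1·90°
n=2: pose=(5,7,W); sL=9/34, sR=45/226; mL=-891/3842, mR=513/7684; mL+mR=-1269/7684 → advance -1; mR−mL=135/452 → turn +1·90°
n=3: pose=(6,7,S); sL=90/521, sR=90/377; mL=-40410/196417, mR=29925/196417; mL+mR=-10485/196417 → advance -1; mR−mL=135/377 → turn +1·90°
n=4: pose=(6,8,E); sL=9/73, sR=9/61; mL=-603/4453, mR=765/8906; mL+mR=-441/8906 → advance -1; mR−mL=27/122 → turn +1·90°
n=5: pose=(5,8,N); sL=10/61, sR=18/137; mL=-1234/8357, mR=413/8357; mL+mR=-821/8357 → advance -1; mR−mL=27/137 → turn +1·90°
n=6: pose=(5,7,W); sL=9/34, sR=45/226; mL=-891/3842, mR=513/7684; mL+mR=-1269/7684 → advance -1; mR−mL=135/452 → turn +1·90°

0 9/73 9/61 -603/4453 765/8906 6 8 E
1 10/61 18/137 -1234/8357 413/8357 5 8 N
2 9/34 45/226 -891/3842 513/7684 5 7 W
3 90/521 90/377 -40410/196417 29925/196417 6 7 S
4 9/73 9/61 -603/4453 765/8906 6 8 E
5 10/61 18/137 -1234/8357 413/8357 5 8 N
6 9/34 45/226 -891/3842 513/7684 5 7 W
final 6 7 S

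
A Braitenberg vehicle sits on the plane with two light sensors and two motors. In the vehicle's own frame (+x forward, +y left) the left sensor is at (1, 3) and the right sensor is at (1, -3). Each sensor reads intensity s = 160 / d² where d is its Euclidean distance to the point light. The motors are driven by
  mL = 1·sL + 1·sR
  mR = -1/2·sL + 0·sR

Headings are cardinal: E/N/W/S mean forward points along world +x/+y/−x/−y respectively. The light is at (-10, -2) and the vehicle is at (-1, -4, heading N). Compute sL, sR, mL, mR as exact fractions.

160/37 32/29 5824/1073 -80/37

left sensor world pos  = (-4, -3); dL² = 37
right sensor world pos = (2, -3); dR² = 145
sL = 160/37 = 160/37
sR = 160/145 = 32/29
mL = 1·sL + 1·sR = 5824/1073
mR = -1/2·sL + 0·sR = -80/37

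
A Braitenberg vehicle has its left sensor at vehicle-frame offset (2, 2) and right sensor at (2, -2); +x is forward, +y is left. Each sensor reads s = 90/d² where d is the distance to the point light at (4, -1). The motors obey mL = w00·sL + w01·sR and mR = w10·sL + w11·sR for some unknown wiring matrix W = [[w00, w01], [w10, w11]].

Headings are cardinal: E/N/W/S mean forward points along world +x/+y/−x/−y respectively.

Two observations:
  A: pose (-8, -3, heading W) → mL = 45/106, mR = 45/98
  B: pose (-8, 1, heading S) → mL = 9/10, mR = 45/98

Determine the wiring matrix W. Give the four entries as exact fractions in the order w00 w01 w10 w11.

1 0 0 1

obs A: pose=(-8,-3,W) → sL=45/106, sR=45/98, mL=45/106, mR=45/98
obs B: pose=(-8,1,S) → sL=9/10, sR=45/98, mL=9/10, mR=45/98
sensor matrix S = [[45/106, 45/98], [9/10, 45/98]]; det S = -81/371
solve [mL_A; mL_B] = S·[w00; w01] and [mR_A; mR_B] = S·[w10; w11]:
  w00 = 1, w01 = 0, w10 = 0, w11 = 1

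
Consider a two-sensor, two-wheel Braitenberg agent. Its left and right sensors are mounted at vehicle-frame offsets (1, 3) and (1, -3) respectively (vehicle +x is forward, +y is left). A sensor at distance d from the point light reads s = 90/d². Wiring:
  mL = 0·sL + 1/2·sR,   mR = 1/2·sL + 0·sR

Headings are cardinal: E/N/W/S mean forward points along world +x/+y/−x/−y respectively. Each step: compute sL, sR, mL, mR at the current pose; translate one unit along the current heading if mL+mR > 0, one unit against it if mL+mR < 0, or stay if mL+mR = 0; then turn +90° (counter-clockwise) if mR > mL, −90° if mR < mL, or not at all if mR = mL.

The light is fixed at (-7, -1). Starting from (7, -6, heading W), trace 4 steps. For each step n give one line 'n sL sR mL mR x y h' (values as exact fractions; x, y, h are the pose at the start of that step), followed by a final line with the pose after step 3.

n=0: pose=(7,-6,W); sL=90/233, sR=90/173; mL=45/173, mR=45/233; mL+mR=18270/40309 → advance +1; mR−mL=-2700/40309 → turn -1·90°
n=1: pose=(6,-6,N); sL=45/58, sR=45/136; mL=45/272, mR=45/116; mL+mR=4365/7888 → advance +1; mR−mL=1755/7888 → turn +1·90°
n=2: pose=(6,-5,W); sL=90/193, sR=18/29; mL=9/29, mR=45/193; mL+mR=3042/5597 → advance +1; mR−mL=-432/5597 → turn -1·90°
n=3: pose=(5,-5,N); sL=1, sR=5/13; mL=5/26, mR=1/2; mL+mR=9/13 → advance +1; mR−mL=4/13 → turn +1·90°

0 90/233 90/173 45/173 45/233 7 -6 W
1 45/58 45/136 45/272 45/116 6 -6 N
2 90/193 18/29 9/29 45/193 6 -5 W
3 1 5/13 5/26 1/2 5 -5 N
final 5 -4 W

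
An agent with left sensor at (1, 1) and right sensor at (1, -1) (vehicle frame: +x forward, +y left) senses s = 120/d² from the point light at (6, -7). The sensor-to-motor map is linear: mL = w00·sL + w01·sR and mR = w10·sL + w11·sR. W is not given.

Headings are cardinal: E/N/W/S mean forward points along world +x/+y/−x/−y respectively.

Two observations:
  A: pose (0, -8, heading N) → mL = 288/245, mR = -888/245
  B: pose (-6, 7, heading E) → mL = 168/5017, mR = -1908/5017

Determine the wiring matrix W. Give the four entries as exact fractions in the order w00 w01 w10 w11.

obs A: pose=(0,-8,N) → sL=120/49, sR=24/5, mL=288/245, mR=-888/245
obs B: pose=(-6,7,E) → sL=60/173, sR=12/29, mL=168/5017, mR=-1908/5017
sensor matrix S = [[120/49, 24/5], [60/173, 12/29]]; det S = -160128/245833
solve [mL_A; mL_B] = S·[w00; w01] and [mR_A; mR_B] = S·[w10; w11]:
  w00 = -1/2, w01 = 1/2, w10 = -1/2, w11 = -1/2

-1/2 1/2 -1/2 -1/2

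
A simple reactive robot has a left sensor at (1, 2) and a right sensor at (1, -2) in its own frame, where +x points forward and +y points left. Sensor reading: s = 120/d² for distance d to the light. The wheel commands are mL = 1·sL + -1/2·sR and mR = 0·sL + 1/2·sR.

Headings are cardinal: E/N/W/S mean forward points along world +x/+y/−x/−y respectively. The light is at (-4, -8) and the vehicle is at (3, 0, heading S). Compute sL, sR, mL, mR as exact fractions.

left sensor world pos  = (5, -1); dL² = 130
right sensor world pos = (1, -1); dR² = 74
sL = 120/130 = 12/13
sR = 120/74 = 60/37
mL = 1·sL + -1/2·sR = 54/481
mR = 0·sL + 1/2·sR = 30/37

12/13 60/37 54/481 30/37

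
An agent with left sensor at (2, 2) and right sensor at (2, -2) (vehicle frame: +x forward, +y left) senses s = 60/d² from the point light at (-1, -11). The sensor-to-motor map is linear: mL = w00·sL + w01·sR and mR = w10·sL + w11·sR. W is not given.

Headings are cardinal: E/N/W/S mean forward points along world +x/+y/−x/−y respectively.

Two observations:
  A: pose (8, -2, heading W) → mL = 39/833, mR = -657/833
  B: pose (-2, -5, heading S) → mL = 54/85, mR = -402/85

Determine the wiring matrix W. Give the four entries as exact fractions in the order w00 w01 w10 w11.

-1/2 1 -1 -1/2

obs A: pose=(8,-2,W) → sL=30/49, sR=6/17, mL=39/833, mR=-657/833
obs B: pose=(-2,-5,S) → sL=60/17, sR=12/5, mL=54/85, mR=-402/85
sensor matrix S = [[30/49, 6/17], [60/17, 12/5]]; det S = 3168/14161
solve [mL_A; mL_B] = S·[w00; w01] and [mR_A; mR_B] = S·[w10; w11]:
  w00 = -1/2, w01 = 1, w10 = -1, w11 = -1/2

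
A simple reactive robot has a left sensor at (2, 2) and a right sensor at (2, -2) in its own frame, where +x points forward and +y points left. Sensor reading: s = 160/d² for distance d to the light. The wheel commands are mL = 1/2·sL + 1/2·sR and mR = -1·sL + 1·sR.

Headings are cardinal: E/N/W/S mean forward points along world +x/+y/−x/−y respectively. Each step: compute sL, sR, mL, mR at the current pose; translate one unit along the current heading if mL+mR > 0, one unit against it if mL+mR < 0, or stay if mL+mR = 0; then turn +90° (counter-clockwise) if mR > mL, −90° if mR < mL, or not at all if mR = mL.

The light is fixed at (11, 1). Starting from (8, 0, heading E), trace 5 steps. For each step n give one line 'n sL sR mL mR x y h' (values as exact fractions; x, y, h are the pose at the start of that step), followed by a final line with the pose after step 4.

n=0: pose=(8,0,E); sL=80, sR=16; mL=48, mR=-64; mL+mR=-16 → advance -1; mR−mL=-112 → turn -1·90°
n=1: pose=(7,0,S); sL=160/13, sR=32/9; mL=928/117, mR=-1024/117; mL+mR=-32/39 → advance -1; mR−mL=-1952/117 → turn -1·90°
n=2: pose=(7,1,W); sL=4, sR=4; mL=4, mR=0; mL+mR=4 → advance +1; mR−mL=-4 → turn -1·90°
n=3: pose=(6,1,N); sL=160/53, sR=160/13; mL=5280/689, mR=6400/689; mL+mR=11680/689 → advance +1; mR−mL=1120/689 → turn +1·90°
n=4: pose=(6,2,W); sL=16/5, sR=80/29; mL=432/145, mR=-64/145; mL+mR=368/145 → advance +1; mR−mL=-496/145 → turn -1·90°

0 80 16 48 -64 8 0 E
1 160/13 32/9 928/117 -1024/117 7 0 S
2 4 4 4 0 7 1 W
3 160/53 160/13 5280/689 6400/689 6 1 N
4 16/5 80/29 432/145 -64/145 6 2 W
final 5 2 N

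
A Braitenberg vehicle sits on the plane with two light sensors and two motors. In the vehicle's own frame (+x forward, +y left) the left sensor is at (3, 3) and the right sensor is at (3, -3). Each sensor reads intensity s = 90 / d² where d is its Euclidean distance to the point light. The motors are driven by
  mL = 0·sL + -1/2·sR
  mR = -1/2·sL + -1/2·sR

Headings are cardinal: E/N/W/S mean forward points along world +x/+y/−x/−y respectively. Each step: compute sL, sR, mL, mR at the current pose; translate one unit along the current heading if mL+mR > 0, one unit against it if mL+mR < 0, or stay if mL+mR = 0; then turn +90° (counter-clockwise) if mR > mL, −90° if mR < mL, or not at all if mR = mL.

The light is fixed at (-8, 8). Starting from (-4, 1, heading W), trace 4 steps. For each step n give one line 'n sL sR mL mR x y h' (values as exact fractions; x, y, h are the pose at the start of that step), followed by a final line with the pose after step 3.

n=0: pose=(-4,1,W); sL=90/101, sR=90/17; mL=-45/17, mR=-5310/1717; mL+mR=-9855/1717 → advance -1; mR−mL=-45/101 → turn -1·90°
n=1: pose=(-3,1,N); sL=9/2, sR=9/8; mL=-9/16, mR=-45/16; mL+mR=-27/8 → advance -1; mR−mL=-9/4 → turn -1·90°
n=2: pose=(-3,0,E); sL=90/89, sR=18/37; mL=-9/37, mR=-2466/3293; mL+mR=-3267/3293 → advance -1; mR−mL=-45/89 → turn -1·90°
n=3: pose=(-4,0,S); sL=9/17, sR=45/61; mL=-45/122, mR=-657/1037; mL+mR=-2079/2074 → advance -1; mR−mL=-9/34 → turn -1·90°

0 90/101 90/17 -45/17 -5310/1717 -4 1 W
1 9/2 9/8 -9/16 -45/16 -3 1 N
2 90/89 18/37 -9/37 -2466/3293 -3 0 E
3 9/17 45/61 -45/122 -657/1037 -4 0 S
final -4 1 W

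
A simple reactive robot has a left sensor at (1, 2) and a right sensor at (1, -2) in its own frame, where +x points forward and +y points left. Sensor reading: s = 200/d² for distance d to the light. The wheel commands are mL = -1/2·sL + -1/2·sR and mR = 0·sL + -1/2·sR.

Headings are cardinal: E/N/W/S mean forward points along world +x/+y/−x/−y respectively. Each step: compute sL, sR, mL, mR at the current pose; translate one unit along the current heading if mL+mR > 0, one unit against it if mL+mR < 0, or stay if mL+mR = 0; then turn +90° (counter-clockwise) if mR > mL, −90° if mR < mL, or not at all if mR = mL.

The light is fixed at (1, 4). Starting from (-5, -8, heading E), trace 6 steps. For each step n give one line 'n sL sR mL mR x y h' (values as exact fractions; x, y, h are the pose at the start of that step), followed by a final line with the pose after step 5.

0 8/5 200/221 -1384/1105 -100/221 -5 -8 E
1 100/101 100/73 -8700/7373 -50/73 -6 -8 N
2 200/289 40/37 -9480/10693 -20/37 -6 -9 W
3 50/53 10/13 -590/689 -5/13 -5 -9 S
4 8/5 200/221 -1384/1105 -100/221 -5 -8 E
5 100/101 100/73 -8700/7373 -50/73 -6 -8 N
final -6 -9 W

n=0: pose=(-5,-8,E); sL=8/5, sR=200/221; mL=-1384/1105, mR=-100/221; mL+mR=-1884/1105 → advance -1; mR−mL=4/5 → turn +1·90°
n=1: pose=(-6,-8,N); sL=100/101, sR=100/73; mL=-8700/7373, mR=-50/73; mL+mR=-13750/7373 → advance -1; mR−mL=50/101 → turn +1·90°
n=2: pose=(-6,-9,W); sL=200/289, sR=40/37; mL=-9480/10693, mR=-20/37; mL+mR=-15260/10693 → advance -1; mR−mL=100/289 → turn +1·90°
n=3: pose=(-5,-9,S); sL=50/53, sR=10/13; mL=-590/689, mR=-5/13; mL+mR=-855/689 → advance -1; mR−mL=25/53 → turn +1·90°
n=4: pose=(-5,-8,E); sL=8/5, sR=200/221; mL=-1384/1105, mR=-100/221; mL+mR=-1884/1105 → advance -1; mR−mL=4/5 → turn +1·90°
n=5: pose=(-6,-8,N); sL=100/101, sR=100/73; mL=-8700/7373, mR=-50/73; mL+mR=-13750/7373 → advance -1; mR−mL=50/101 → turn +1·90°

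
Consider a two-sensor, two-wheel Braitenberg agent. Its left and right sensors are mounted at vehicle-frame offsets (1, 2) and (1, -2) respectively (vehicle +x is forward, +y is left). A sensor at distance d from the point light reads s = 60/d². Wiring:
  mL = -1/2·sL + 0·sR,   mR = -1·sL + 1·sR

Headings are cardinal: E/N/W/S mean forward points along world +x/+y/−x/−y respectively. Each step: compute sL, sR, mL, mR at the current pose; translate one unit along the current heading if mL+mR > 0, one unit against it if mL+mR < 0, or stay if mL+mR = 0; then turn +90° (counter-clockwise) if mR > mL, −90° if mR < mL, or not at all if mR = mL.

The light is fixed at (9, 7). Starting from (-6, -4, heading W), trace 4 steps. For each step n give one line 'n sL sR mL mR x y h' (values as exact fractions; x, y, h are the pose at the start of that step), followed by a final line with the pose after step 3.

0 12/85 60/337 -6/85 1056/28645 -6 -4 W
1 5/24 3/20 -5/48 -7/120 -5 -4 S
2 60/233 60/313 -30/233 -4800/72929 -5 -3 E
3 6/37 6/25 -3/37 72/925 -6 -3 N
final -6 -4 W

n=0: pose=(-6,-4,W); sL=12/85, sR=60/337; mL=-6/85, mR=1056/28645; mL+mR=-966/28645 → advance -1; mR−mL=3078/28645 → turn +1·90°
n=1: pose=(-5,-4,S); sL=5/24, sR=3/20; mL=-5/48, mR=-7/120; mL+mR=-13/80 → advance -1; mR−mL=11/240 → turn +1·90°
n=2: pose=(-5,-3,E); sL=60/233, sR=60/313; mL=-30/233, mR=-4800/72929; mL+mR=-14190/72929 → advance -1; mR−mL=4590/72929 → turn +1·90°
n=3: pose=(-6,-3,N); sL=6/37, sR=6/25; mL=-3/37, mR=72/925; mL+mR=-3/925 → advance -1; mR−mL=147/925 → turn +1·90°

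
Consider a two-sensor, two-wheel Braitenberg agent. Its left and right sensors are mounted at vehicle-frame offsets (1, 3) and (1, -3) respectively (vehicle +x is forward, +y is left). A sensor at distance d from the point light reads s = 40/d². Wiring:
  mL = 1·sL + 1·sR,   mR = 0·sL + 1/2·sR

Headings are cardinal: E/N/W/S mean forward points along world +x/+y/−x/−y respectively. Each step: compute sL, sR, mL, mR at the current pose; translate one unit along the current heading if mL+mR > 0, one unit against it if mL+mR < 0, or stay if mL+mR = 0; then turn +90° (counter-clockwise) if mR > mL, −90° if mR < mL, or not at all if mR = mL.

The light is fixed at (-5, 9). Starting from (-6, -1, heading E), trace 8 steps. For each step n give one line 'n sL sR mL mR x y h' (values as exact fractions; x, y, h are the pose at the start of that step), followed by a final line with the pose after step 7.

n=0: pose=(-6,-1,E); sL=40/49, sR=40/169; mL=8720/8281, mR=20/169; mL+mR=9700/8281 → advance +1; mR−mL=-7740/8281 → turn -1·90°
n=1: pose=(-5,-1,S); sL=4/13, sR=4/13; mL=8/13, mR=2/13; mL+mR=10/13 → advance +1; mR−mL=-6/13 → turn -1·90°
n=2: pose=(-5,-2,W); sL=40/197, sR=8/13; mL=2096/2561, mR=4/13; mL+mR=2884/2561 → advance +1; mR−mL=-1308/2561 → turn -1·90°
n=3: pose=(-6,-2,N); sL=10/29, sR=5/13; mL=275/377, mR=5/26; mL+mR=695/754 → advance +1; mR−mL=-405/754 → turn -1·90°
n=4: pose=(-6,-1,E); sL=40/49, sR=40/169; mL=8720/8281, mR=20/169; mL+mR=9700/8281 → advance +1; mR−mL=-7740/8281 → turn -1·90°
n=5: pose=(-5,-1,S); sL=4/13, sR=4/13; mL=8/13, mR=2/13; mL+mR=10/13 → advance +1; mR−mL=-6/13 → turn -1·90°
n=6: pose=(-5,-2,W); sL=40/197, sR=8/13; mL=2096/2561, mR=4/13; mL+mR=2884/2561 → advance +1; mR−mL=-1308/2561 → turn -1·90°
n=7: pose=(-6,-2,N); sL=10/29, sR=5/13; mL=275/377, mR=5/26; mL+mR=695/754 → advance +1; mR−mL=-405/754 → turn -1·90°

0 40/49 40/169 8720/8281 20/169 -6 -1 E
1 4/13 4/13 8/13 2/13 -5 -1 S
2 40/197 8/13 2096/2561 4/13 -5 -2 W
3 10/29 5/13 275/377 5/26 -6 -2 N
4 40/49 40/169 8720/8281 20/169 -6 -1 E
5 4/13 4/13 8/13 2/13 -5 -1 S
6 40/197 8/13 2096/2561 4/13 -5 -2 W
7 10/29 5/13 275/377 5/26 -6 -2 N
final -6 -1 E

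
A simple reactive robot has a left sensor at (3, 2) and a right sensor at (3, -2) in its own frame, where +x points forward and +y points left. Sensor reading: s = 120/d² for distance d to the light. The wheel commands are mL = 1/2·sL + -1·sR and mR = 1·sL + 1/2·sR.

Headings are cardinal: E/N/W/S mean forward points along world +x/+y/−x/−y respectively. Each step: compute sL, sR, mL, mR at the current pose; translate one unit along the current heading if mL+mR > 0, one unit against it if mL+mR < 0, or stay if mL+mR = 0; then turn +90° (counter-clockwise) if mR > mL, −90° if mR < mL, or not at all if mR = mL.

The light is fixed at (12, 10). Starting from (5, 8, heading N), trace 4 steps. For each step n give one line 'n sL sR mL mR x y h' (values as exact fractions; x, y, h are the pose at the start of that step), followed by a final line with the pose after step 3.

n=0: pose=(5,8,N); sL=60/41, sR=60/13; mL=-2070/533, mR=2010/533; mL+mR=-60/533 → advance -1; mR−mL=4080/533 → turn +1·90°
n=1: pose=(5,7,W); sL=24/25, sR=120/101; mL=-1788/2525, mR=3924/2525; mL+mR=2136/2525 → advance +1; mR−mL=5712/2525 → turn +1·90°
n=2: pose=(4,7,S); sL=5/3, sR=15/17; mL=-5/102, mR=215/102; mL+mR=35/17 → advance +1; mR−mL=110/51 → turn +1·90°
n=3: pose=(4,6,E); sL=120/29, sR=120/61; mL=180/1769, mR=9060/1769; mL+mR=9240/1769 → advance +1; mR−mL=8880/1769 → turn +1·90°

0 60/41 60/13 -2070/533 2010/533 5 8 N
1 24/25 120/101 -1788/2525 3924/2525 5 7 W
2 5/3 15/17 -5/102 215/102 4 7 S
3 120/29 120/61 180/1769 9060/1769 4 6 E
final 5 6 N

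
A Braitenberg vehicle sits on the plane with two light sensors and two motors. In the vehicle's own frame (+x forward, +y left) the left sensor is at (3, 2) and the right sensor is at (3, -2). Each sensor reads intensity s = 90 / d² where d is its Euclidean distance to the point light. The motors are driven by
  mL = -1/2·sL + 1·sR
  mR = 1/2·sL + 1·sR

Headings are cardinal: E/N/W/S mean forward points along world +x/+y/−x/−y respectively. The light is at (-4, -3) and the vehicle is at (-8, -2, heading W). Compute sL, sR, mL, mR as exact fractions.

left sensor world pos  = (-11, -4); dL² = 50
right sensor world pos = (-11, 0); dR² = 58
sL = 90/50 = 9/5
sR = 90/58 = 45/29
mL = -1/2·sL + 1·sR = 189/290
mR = 1/2·sL + 1·sR = 711/290

9/5 45/29 189/290 711/290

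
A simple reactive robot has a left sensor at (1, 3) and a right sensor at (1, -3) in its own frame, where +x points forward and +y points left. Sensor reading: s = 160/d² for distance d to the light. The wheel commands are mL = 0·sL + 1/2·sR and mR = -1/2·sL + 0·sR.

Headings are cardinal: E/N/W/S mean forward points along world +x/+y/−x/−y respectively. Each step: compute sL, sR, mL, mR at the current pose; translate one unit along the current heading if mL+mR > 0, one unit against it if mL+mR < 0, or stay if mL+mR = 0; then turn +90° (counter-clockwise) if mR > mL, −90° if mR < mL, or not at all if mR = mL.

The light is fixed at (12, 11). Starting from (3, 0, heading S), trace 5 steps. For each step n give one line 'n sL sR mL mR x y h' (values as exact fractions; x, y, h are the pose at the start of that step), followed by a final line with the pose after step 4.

0 8/9 5/9 5/18 -4/9 3 0 S
1 160/269 160/149 80/149 -80/269 3 1 W
2 16/25 16/13 8/13 -8/25 2 1 N
3 160/117 32/45 16/45 -80/117 2 2 E
4 40/41 20/37 10/37 -20/41 1 2 S
final 1 3 W

n=0: pose=(3,0,S); sL=8/9, sR=5/9; mL=5/18, mR=-4/9; mL+mR=-1/6 → advance -1; mR−mL=-13/18 → turn -1·90°
n=1: pose=(3,1,W); sL=160/269, sR=160/149; mL=80/149, mR=-80/269; mL+mR=9600/40081 → advance +1; mR−mL=-33440/40081 → turn -1·90°
n=2: pose=(2,1,N); sL=16/25, sR=16/13; mL=8/13, mR=-8/25; mL+mR=96/325 → advance +1; mR−mL=-304/325 → turn -1·90°
n=3: pose=(2,2,E); sL=160/117, sR=32/45; mL=16/45, mR=-80/117; mL+mR=-64/195 → advance -1; mR−mL=-608/585 → turn -1·90°
n=4: pose=(1,2,S); sL=40/41, sR=20/37; mL=10/37, mR=-20/41; mL+mR=-330/1517 → advance -1; mR−mL=-1150/1517 → turn -1·90°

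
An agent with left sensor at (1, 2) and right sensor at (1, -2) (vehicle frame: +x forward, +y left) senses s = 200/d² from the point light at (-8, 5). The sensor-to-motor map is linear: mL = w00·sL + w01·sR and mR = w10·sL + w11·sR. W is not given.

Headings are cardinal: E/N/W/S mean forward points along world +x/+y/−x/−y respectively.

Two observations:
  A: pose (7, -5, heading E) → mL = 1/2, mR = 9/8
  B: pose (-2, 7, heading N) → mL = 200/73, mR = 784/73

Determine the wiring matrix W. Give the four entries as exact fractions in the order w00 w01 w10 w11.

0 1 1 1

obs A: pose=(7,-5,E) → sL=5/8, sR=1/2, mL=1/2, mR=9/8
obs B: pose=(-2,7,N) → sL=8, sR=200/73, mL=200/73, mR=784/73
sensor matrix S = [[5/8, 1/2], [8, 200/73]]; det S = -167/73
solve [mL_A; mL_B] = S·[w00; w01] and [mR_A; mR_B] = S·[w10; w11]:
  w00 = 0, w01 = 1, w10 = 1, w11 = 1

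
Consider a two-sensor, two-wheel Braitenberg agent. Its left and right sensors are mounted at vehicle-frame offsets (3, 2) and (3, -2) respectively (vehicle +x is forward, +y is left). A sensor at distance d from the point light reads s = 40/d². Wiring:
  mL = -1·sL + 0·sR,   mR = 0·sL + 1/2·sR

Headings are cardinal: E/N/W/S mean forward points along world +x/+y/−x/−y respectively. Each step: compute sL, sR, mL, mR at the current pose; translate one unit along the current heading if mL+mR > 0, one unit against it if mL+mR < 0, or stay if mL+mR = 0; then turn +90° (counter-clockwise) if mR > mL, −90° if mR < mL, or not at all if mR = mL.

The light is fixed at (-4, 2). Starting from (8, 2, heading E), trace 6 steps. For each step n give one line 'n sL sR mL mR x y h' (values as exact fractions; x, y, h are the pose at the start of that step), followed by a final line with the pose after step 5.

n=0: pose=(8,2,E); sL=40/229, sR=40/229; mL=-40/229, mR=20/229; mL+mR=-20/229 → advance -1; mR−mL=60/229 → turn +1·90°
n=1: pose=(7,2,N); sL=4/9, sR=20/89; mL=-4/9, mR=10/89; mL+mR=-266/801 → advance -1; mR−mL=446/801 → turn +1·90°
n=2: pose=(7,1,W); sL=40/73, sR=8/13; mL=-40/73, mR=4/13; mL+mR=-228/949 → advance -1; mR−mL=812/949 → turn +1·90°
n=3: pose=(8,1,S); sL=10/53, sR=10/29; mL=-10/53, mR=5/29; mL+mR=-25/1537 → advance -1; mR−mL=555/1537 → turn +1·90°
n=4: pose=(8,2,E); sL=40/229, sR=40/229; mL=-40/229, mR=20/229; mL+mR=-20/229 → advance -1; mR−mL=60/229 → turn +1·90°
n=5: pose=(7,2,N); sL=4/9, sR=20/89; mL=-4/9, mR=10/89; mL+mR=-266/801 → advance -1; mR−mL=446/801 → turn +1·90°

0 40/229 40/229 -40/229 20/229 8 2 E
1 4/9 20/89 -4/9 10/89 7 2 N
2 40/73 8/13 -40/73 4/13 7 1 W
3 10/53 10/29 -10/53 5/29 8 1 S
4 40/229 40/229 -40/229 20/229 8 2 E
5 4/9 20/89 -4/9 10/89 7 2 N
final 7 1 W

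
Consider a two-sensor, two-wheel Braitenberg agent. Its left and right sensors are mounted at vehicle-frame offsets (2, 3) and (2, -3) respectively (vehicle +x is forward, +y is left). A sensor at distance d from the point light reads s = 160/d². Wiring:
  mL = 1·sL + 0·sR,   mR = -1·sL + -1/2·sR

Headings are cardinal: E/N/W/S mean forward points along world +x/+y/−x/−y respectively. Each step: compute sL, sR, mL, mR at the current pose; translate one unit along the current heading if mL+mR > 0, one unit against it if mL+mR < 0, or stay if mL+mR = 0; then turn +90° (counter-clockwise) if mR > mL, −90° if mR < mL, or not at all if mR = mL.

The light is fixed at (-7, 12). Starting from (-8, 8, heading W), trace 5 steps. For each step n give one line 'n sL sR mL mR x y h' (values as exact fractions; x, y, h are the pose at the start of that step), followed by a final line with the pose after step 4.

n=0: pose=(-8,8,W); sL=80/29, sR=16; mL=80/29, mR=-312/29; mL+mR=-8 → advance -1; mR−mL=-392/29 → turn -1·90°
n=1: pose=(-7,8,N); sL=160/13, sR=160/13; mL=160/13, mR=-240/13; mL+mR=-80/13 → advance -1; mR−mL=-400/13 → turn -1·90°
n=2: pose=(-7,7,E); sL=20, sR=40/17; mL=20, mR=-360/17; mL+mR=-20/17 → advance -1; mR−mL=-700/17 → turn -1·90°
n=3: pose=(-8,7,S); sL=160/53, sR=32/13; mL=160/53, mR=-2928/689; mL+mR=-16/13 → advance -1; mR−mL=-5008/689 → turn -1·90°
n=4: pose=(-8,8,W); sL=80/29, sR=16; mL=80/29, mR=-312/29; mL+mR=-8 → advance -1; mR−mL=-392/29 → turn -1·90°

0 80/29 16 80/29 -312/29 -8 8 W
1 160/13 160/13 160/13 -240/13 -7 8 N
2 20 40/17 20 -360/17 -7 7 E
3 160/53 32/13 160/53 -2928/689 -8 7 S
4 80/29 16 80/29 -312/29 -8 8 W
final -7 8 N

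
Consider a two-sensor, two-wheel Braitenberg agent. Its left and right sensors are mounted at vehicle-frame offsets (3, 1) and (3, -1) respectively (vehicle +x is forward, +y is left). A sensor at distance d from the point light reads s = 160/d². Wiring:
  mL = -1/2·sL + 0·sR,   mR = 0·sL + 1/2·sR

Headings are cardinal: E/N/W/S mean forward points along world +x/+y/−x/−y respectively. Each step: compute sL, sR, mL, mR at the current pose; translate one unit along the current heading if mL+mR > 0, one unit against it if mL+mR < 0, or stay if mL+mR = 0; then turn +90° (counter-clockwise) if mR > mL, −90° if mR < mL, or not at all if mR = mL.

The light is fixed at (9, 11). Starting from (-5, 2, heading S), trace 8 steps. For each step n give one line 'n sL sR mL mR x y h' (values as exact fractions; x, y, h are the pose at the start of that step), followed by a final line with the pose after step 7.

n=0: pose=(-5,2,S); sL=160/313, sR=160/369; mL=-80/313, mR=80/369; mL+mR=-4480/115497 → advance -1; mR−mL=54560/115497 → turn +1·90°
n=1: pose=(-5,3,E); sL=16/17, sR=80/101; mL=-8/17, mR=40/101; mL+mR=-128/1717 → advance -1; mR−mL=1488/1717 → turn +1·90°
n=2: pose=(-6,3,N); sL=160/281, sR=160/221; mL=-80/281, mR=80/221; mL+mR=4800/62101 → advance +1; mR−mL=40160/62101 → turn +1·90°
n=3: pose=(-6,4,W); sL=40/97, sR=4/9; mL=-20/97, mR=2/9; mL+mR=14/873 → advance +1; mR−mL=374/873 → turn +1·90°
n=4: pose=(-7,4,S); sL=32/65, sR=160/389; mL=-16/65, mR=80/389; mL+mR=-1024/25285 → advance -1; mR−mL=11424/25285 → turn +1·90°
n=5: pose=(-7,5,E); sL=80/97, sR=80/109; mL=-40/97, mR=40/109; mL+mR=-480/10573 → advance -1; mR−mL=8240/10573 → turn +1·90°
n=6: pose=(-8,5,N); sL=160/333, sR=32/53; mL=-80/333, mR=16/53; mL+mR=1088/17649 → advance +1; mR−mL=9568/17649 → turn +1·90°
n=7: pose=(-8,6,W); sL=40/109, sR=5/13; mL=-20/109, mR=5/26; mL+mR=25/2834 → advance +1; mR−mL=1065/2834 → turn +1·90°

0 160/313 160/369 -80/313 80/369 -5 2 S
1 16/17 80/101 -8/17 40/101 -5 3 E
2 160/281 160/221 -80/281 80/221 -6 3 N
3 40/97 4/9 -20/97 2/9 -6 4 W
4 32/65 160/389 -16/65 80/389 -7 4 S
5 80/97 80/109 -40/97 40/109 -7 5 E
6 160/333 32/53 -80/333 16/53 -8 5 N
7 40/109 5/13 -20/109 5/26 -8 6 W
final -9 6 S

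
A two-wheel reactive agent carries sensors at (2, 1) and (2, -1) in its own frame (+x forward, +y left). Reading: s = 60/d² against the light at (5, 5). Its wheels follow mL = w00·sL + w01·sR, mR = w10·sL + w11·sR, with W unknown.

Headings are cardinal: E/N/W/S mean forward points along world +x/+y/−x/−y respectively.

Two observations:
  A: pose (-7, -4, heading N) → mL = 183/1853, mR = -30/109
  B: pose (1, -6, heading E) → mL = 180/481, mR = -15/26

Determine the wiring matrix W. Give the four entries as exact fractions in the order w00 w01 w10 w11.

obs A: pose=(-7,-4,N) → sL=30/109, sR=6/17, mL=183/1853, mR=-30/109
obs B: pose=(1,-6,E) → sL=15/26, sR=15/37, mL=180/481, mR=-15/26
sensor matrix S = [[30/109, 6/17], [15/26, 15/37]]; det S = -82035/891293
solve [mL_A; mL_B] = S·[w00; w01] and [mR_A; mR_B] = S·[w10; w11]:
  w00 = 1, w01 = -1/2, w10 = -1, w11 = 0

1 -1/2 -1 0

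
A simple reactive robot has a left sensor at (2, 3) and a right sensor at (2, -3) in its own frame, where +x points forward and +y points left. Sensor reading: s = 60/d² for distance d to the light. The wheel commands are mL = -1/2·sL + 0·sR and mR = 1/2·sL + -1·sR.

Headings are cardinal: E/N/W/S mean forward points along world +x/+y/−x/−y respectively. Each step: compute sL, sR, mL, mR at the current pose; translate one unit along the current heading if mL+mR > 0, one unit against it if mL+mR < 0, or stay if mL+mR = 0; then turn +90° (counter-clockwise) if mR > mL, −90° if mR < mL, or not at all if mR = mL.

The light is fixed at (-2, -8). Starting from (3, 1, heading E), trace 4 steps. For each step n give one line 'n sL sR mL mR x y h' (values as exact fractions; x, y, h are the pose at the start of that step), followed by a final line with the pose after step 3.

0 60/193 12/17 -30/193 -1806/3281 3 1 E
1 30/49 6/5 -15/49 -219/245 2 1 S
2 60/53 60/173 -30/53 2010/9169 2 2 W
3 15/32 15/17 -15/64 -705/1088 3 2 S
final 3 3 W

n=0: pose=(3,1,E); sL=60/193, sR=12/17; mL=-30/193, mR=-1806/3281; mL+mR=-12/17 → advance -1; mR−mL=-1296/3281 → turn -1·90°
n=1: pose=(2,1,S); sL=30/49, sR=6/5; mL=-15/49, mR=-219/245; mL+mR=-6/5 → advance -1; mR−mL=-144/245 → turn -1·90°
n=2: pose=(2,2,W); sL=60/53, sR=60/173; mL=-30/53, mR=2010/9169; mL+mR=-60/173 → advance -1; mR−mL=7200/9169 → turn +1·90°
n=3: pose=(3,2,S); sL=15/32, sR=15/17; mL=-15/64, mR=-705/1088; mL+mR=-15/17 → advance -1; mR−mL=-225/544 → turn -1·90°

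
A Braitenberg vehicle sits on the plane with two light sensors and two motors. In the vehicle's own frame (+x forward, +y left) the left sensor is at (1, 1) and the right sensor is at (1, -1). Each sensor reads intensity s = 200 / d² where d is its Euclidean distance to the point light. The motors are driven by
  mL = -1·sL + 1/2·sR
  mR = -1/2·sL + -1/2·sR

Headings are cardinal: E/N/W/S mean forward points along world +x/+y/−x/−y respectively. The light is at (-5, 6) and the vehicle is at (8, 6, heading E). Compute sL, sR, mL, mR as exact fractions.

200/197 200/197 -100/197 -200/197

left sensor world pos  = (9, 7); dL² = 197
right sensor world pos = (9, 5); dR² = 197
sL = 200/197 = 200/197
sR = 200/197 = 200/197
mL = -1·sL + 1/2·sR = -100/197
mR = -1/2·sL + -1/2·sR = -200/197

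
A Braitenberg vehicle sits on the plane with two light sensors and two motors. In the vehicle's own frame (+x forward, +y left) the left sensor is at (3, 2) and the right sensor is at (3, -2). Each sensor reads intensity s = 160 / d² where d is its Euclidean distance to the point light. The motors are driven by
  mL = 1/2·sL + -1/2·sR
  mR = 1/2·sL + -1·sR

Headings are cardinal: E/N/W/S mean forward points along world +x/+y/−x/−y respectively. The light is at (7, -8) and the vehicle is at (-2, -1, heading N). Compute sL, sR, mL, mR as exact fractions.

left sensor world pos  = (-4, 2); dL² = 221
right sensor world pos = (0, 2); dR² = 149
sL = 160/221 = 160/221
sR = 160/149 = 160/149
mL = 1/2·sL + -1/2·sR = -5760/32929
mR = 1/2·sL + -1·sR = -23440/32929

160/221 160/149 -5760/32929 -23440/32929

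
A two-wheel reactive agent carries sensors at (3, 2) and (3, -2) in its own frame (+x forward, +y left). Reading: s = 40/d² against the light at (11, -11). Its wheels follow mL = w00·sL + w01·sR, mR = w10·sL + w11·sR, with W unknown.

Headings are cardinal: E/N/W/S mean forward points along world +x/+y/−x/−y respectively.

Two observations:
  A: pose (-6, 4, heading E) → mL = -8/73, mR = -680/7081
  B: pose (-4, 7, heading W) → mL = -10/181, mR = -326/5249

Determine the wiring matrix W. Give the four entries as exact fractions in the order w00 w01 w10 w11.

0 -1 -1/2 -1/2

obs A: pose=(-6,4,E) → sL=8/97, sR=8/73, mL=-8/73, mR=-680/7081
obs B: pose=(-4,7,W) → sL=2/29, sR=10/181, mL=-10/181, mR=-326/5249
sensor matrix S = [[8/97, 8/73], [2/29, 10/181]]; det S = -111552/37168169
solve [mL_A; mL_B] = S·[w00; w01] and [mR_A; mR_B] = S·[w10; w11]:
  w00 = 0, w01 = -1, w10 = -1/2, w11 = -1/2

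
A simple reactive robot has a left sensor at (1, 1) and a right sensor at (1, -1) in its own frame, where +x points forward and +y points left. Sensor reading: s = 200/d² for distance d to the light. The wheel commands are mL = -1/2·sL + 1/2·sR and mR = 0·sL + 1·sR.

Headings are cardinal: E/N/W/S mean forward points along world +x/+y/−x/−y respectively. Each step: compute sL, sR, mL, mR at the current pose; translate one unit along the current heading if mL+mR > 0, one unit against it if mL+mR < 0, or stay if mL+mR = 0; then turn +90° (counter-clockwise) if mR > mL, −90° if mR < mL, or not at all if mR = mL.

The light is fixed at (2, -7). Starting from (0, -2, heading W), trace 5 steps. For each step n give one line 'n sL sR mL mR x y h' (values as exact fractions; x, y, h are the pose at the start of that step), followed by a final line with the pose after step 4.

0 8 40/9 -16/9 40/9 0 -2 W
1 10 25/4 -15/8 25/4 -1 -2 S
2 200/29 200/13 1600/377 200/13 -1 -3 E
3 100/17 100/13 200/221 100/13 0 -3 N
4 8 40/9 -16/9 40/9 0 -2 W
final -1 -2 S

n=0: pose=(0,-2,W); sL=8, sR=40/9; mL=-16/9, mR=40/9; mL+mR=8/3 → advance +1; mR−mL=56/9 → turn +1·90°
n=1: pose=(-1,-2,S); sL=10, sR=25/4; mL=-15/8, mR=25/4; mL+mR=35/8 → advance +1; mR−mL=65/8 → turn +1·90°
n=2: pose=(-1,-3,E); sL=200/29, sR=200/13; mL=1600/377, mR=200/13; mL+mR=7400/377 → advance +1; mR−mL=4200/377 → turn +1·90°
n=3: pose=(0,-3,N); sL=100/17, sR=100/13; mL=200/221, mR=100/13; mL+mR=1900/221 → advance +1; mR−mL=1500/221 → turn +1·90°
n=4: pose=(0,-2,W); sL=8, sR=40/9; mL=-16/9, mR=40/9; mL+mR=8/3 → advance +1; mR−mL=56/9 → turn +1·90°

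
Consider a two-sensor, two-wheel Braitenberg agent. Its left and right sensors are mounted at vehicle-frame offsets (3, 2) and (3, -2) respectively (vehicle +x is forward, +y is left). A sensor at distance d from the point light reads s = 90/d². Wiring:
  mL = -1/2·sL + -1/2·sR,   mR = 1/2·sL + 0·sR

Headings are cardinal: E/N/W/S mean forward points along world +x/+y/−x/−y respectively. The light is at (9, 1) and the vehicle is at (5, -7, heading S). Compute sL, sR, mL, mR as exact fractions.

left sensor world pos  = (7, -10); dL² = 125
right sensor world pos = (3, -10); dR² = 157
sL = 90/125 = 18/25
sR = 90/157 = 90/157
mL = -1/2·sL + -1/2·sR = -2538/3925
mR = 1/2·sL + 0·sR = 9/25

18/25 90/157 -2538/3925 9/25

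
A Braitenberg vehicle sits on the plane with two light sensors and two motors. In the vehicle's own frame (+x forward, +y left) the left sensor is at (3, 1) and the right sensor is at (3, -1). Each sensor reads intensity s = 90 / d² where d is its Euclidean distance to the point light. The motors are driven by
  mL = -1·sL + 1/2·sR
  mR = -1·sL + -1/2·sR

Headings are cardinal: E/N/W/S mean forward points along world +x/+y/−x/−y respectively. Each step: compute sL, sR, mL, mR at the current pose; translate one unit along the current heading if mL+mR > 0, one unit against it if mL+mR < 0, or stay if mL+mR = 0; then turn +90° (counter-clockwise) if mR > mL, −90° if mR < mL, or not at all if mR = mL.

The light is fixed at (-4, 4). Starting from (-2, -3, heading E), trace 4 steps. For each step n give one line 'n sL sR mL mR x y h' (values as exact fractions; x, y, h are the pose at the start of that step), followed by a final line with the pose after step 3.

n=0: pose=(-2,-3,E); sL=90/61, sR=90/89; mL=-5265/5429, mR=-10755/5429; mL+mR=-180/61 → advance -1; mR−mL=-90/89 → turn -1·90°
n=1: pose=(-3,-3,S); sL=45/52, sR=9/10; mL=-27/65, mR=-171/130; mL+mR=-45/26 → advance -1; mR−mL=-9/10 → turn -1·90°
n=2: pose=(-3,-2,W); sL=90/53, sR=90/29; mL=-225/1537, mR=-4995/1537; mL+mR=-180/53 → advance -1; mR−mL=-90/29 → turn -1·90°
n=3: pose=(-2,-2,N); sL=9, sR=5; mL=-13/2, mR=-23/2; mL+mR=-18 → advance -1; mR−mL=-5 → turn -1·90°

0 90/61 90/89 -5265/5429 -10755/5429 -2 -3 E
1 45/52 9/10 -27/65 -171/130 -3 -3 S
2 90/53 90/29 -225/1537 -4995/1537 -3 -2 W
3 9 5 -13/2 -23/2 -2 -2 N
final -2 -3 E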